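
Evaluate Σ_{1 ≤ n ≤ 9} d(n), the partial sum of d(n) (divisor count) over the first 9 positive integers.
Σ_{n ≤ 9} d(n) = 23

Compute d(n) for each 1 ≤ n ≤ 9: d(1) = 1, d(2) = 2, d(3) = 2, d(4) = 3, d(5) = 2, d(6) = 4, d(7) = 2, d(8) = 4, d(9) = 3. Summing all 9 values: 23. (Dirichlet's divisor formula: Σ_{n ≤ x} d(n) = x ln(x) + (2γ − 1) x + O(√x). For x = 9, the asymptotic estimate is ≈ 21.16.)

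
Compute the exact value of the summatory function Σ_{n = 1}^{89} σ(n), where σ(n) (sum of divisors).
Σ_{n ≤ 89} σ(n) = 6499

Compute σ(n) for each 1 ≤ n ≤ 89: σ(1) = 1, σ(2) = 3, σ(3) = 4, σ(4) = 7, σ(5) = 6, σ(6) = 12, σ(7) = 8, σ(8) = 15, σ(9) = 13, σ(10) = 18, σ(11) = 12, σ(12) = 28, σ(13) = 14, σ(14) = 24, σ(15) = 24, σ(16) = 31, σ(17) = 18, σ(18) = 39, σ(19) = 20, σ(20) = 42, σ(21) = 32, σ(22) = 36, σ(23) = 24, σ(24) = 60, σ(25) = 31, σ(26) = 42, σ(27) = 40, σ(28) = 56, σ(29) = 30, σ(30) = 72, σ(31) = 32, σ(32) = 63, σ(33) = 48, σ(34) = 54, σ(35) = 48, σ(36) = 91, σ(37) = 38, σ(38) = 60, σ(39) = 56, σ(40) = 90, σ(41) = 42, σ(42) = 96, σ(43) = 44, σ(44) = 84, σ(45) = 78, σ(46) = 72, σ(47) = 48, σ(48) = 124, σ(49) = 57, σ(50) = 93, σ(51) = 72, σ(52) = 98, σ(53) = 54, σ(54) = 120, σ(55) = 72, σ(56) = 120, σ(57) = 80, σ(58) = 90, σ(59) = 60, σ(60) = 168, σ(61) = 62, σ(62) = 96, σ(63) = 104, σ(64) = 127, σ(65) = 84, σ(66) = 144, σ(67) = 68, σ(68) = 126, σ(69) = 96, σ(70) = 144, σ(71) = 72, σ(72) = 195, σ(73) = 74, σ(74) = 114, σ(75) = 124, σ(76) = 140, σ(77) = 96, σ(78) = 168, σ(79) = 80, σ(80) = 186, σ(81) = 121, σ(82) = 126, σ(83) = 84, σ(84) = 224, σ(85) = 108, σ(86) = 132, σ(87) = 120, σ(88) = 180, σ(89) = 90. Summing all 89 values: 6499. (Average order: Σ_{n ≤ x} σ(n) ~ (π²/12) x². For x = 89, (π²/12)·89² ≈ 6514.76.)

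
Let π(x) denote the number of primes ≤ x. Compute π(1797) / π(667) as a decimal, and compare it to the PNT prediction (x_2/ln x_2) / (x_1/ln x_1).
π(1797)/π(667) = 278/121 ≈ 2.2975;  PNT prediction ≈ 2.3378.

π(667) = 121 and π(1797) = 278, so π(1797)/π(667) ≈ 2.2975. The PNT-predicted ratio is (1797/ln(1797)) / (667/ln(667)) ≈ 2.3378. The two agree to within a few percent, as expected.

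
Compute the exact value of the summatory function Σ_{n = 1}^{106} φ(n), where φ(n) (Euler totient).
Σ_{n ≤ 106} φ(n) = 3426

Compute φ(n) for each 1 ≤ n ≤ 106: φ(1) = 1, φ(2) = 1, φ(3) = 2, φ(4) = 2, φ(5) = 4, φ(6) = 2, φ(7) = 6, φ(8) = 4, φ(9) = 6, φ(10) = 4, φ(11) = 10, φ(12) = 4, φ(13) = 12, φ(14) = 6, φ(15) = 8, φ(16) = 8, φ(17) = 16, φ(18) = 6, φ(19) = 18, φ(20) = 8, φ(21) = 12, φ(22) = 10, φ(23) = 22, φ(24) = 8, φ(25) = 20, φ(26) = 12, φ(27) = 18, φ(28) = 12, φ(29) = 28, φ(30) = 8, φ(31) = 30, φ(32) = 16, φ(33) = 20, φ(34) = 16, φ(35) = 24, φ(36) = 12, φ(37) = 36, φ(38) = 18, φ(39) = 24, φ(40) = 16, φ(41) = 40, φ(42) = 12, φ(43) = 42, φ(44) = 20, φ(45) = 24, φ(46) = 22, φ(47) = 46, φ(48) = 16, φ(49) = 42, φ(50) = 20, φ(51) = 32, φ(52) = 24, φ(53) = 52, φ(54) = 18, φ(55) = 40, φ(56) = 24, φ(57) = 36, φ(58) = 28, φ(59) = 58, φ(60) = 16, φ(61) = 60, φ(62) = 30, φ(63) = 36, φ(64) = 32, φ(65) = 48, φ(66) = 20, φ(67) = 66, φ(68) = 32, φ(69) = 44, φ(70) = 24, φ(71) = 70, φ(72) = 24, φ(73) = 72, φ(74) = 36, φ(75) = 40, φ(76) = 36, φ(77) = 60, φ(78) = 24, φ(79) = 78, φ(80) = 32, φ(81) = 54, φ(82) = 40, φ(83) = 82, φ(84) = 24, φ(85) = 64, φ(86) = 42, φ(87) = 56, φ(88) = 40, φ(89) = 88, φ(90) = 24, φ(91) = 72, φ(92) = 44, φ(93) = 60, φ(94) = 46, φ(95) = 72, φ(96) = 32, φ(97) = 96, φ(98) = 42, φ(99) = 60, φ(100) = 40, φ(101) = 100, φ(102) = 32, φ(103) = 102, φ(104) = 48, φ(105) = 48, φ(106) = 52. Summing all 106 values: 3426. (Average order: Σ_{n ≤ x} φ(n) ~ (3/π²) x². For x = 106, (3/π²)·106² ≈ 3415.33.)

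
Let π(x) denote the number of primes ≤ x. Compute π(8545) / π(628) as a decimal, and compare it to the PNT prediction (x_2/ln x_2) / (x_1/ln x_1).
π(8545)/π(628) = 1066/114 ≈ 9.3509;  PNT prediction ≈ 9.6830.

π(628) = 114 and π(8545) = 1066, so π(8545)/π(628) ≈ 9.3509. The PNT-predicted ratio is (8545/ln(8545)) / (628/ln(628)) ≈ 9.6830. The two agree to within a few percent, as expected.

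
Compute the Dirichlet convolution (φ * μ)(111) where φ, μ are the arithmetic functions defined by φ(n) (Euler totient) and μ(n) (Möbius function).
(φ * μ)(111) = 35

Divisors of 111: [1, 3, 37, 111]. For each d | 111:
  d = 1: φ(1) · μ(111/1) = 1 · 1 = 1
  d = 3: φ(3) · μ(111/3) = 2 · -1 = -2
  d = 37: φ(37) · μ(111/37) = 36 · -1 = -36
  d = 111: φ(111) · μ(111/111) = 72 · 1 = 72
Summing: (φ * μ)(111) = 1 + -2 + -36 + 72 = 35.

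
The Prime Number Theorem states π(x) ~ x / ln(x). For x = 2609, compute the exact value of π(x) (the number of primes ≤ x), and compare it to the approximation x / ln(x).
π(2609) = 379;  x/ln(x) ≈ 331.65;  relative error ≈ 12.49%.

Directly count primes up to 2609: π(2609) = 379. The PNT approximation gives 2609/ln(2609) ≈ 2609/7.86672 ≈ 331.65. Relative error (π(x) − x/ln(x)) / π(x) ≈ 12.49%; the approximation is known to undercount slightly (Li(x) is a better estimate).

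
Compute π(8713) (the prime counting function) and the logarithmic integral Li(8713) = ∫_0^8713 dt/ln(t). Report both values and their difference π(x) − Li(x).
π(8713) = 1086;  Li(8713) ≈ 1105.37;  π(x) − Li(x) ≈ -19.37.

Direct count of primes ≤ 8713 gives π(8713) = 1086. Numerical evaluation of the logarithmic integral gives Li(8713) ≈ 1105.37. The difference π(x) − Li(x) ≈ -19.37 is typically negative for small/moderate x (Li(x) overestimates), though Littlewood's theorem shows this sign changes infinitely often.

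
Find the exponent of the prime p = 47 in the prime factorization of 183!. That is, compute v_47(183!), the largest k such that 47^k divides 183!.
v_47(183!) = 3

Legendre's formula: v_p(n!) = Σ_{k ≥ 1} ⌊n / p^k⌋. For p = 47, n = 183, the terms are:
  ⌊183/47^1⌋ = ⌊183/47⌋ = 3
(the next term ⌊183/47^2⌋ = 0, terminating the sum). Summing: v_47(183!) = 3 = 3.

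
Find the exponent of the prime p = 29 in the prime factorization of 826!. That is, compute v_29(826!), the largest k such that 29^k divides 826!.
v_29(826!) = 28

Legendre's formula: v_p(n!) = Σ_{k ≥ 1} ⌊n / p^k⌋. For p = 29, n = 826, the terms are:
  ⌊826/29^1⌋ = ⌊826/29⌋ = 28
(the next term ⌊826/29^2⌋ = 0, terminating the sum). Summing: v_29(826!) = 28 = 28.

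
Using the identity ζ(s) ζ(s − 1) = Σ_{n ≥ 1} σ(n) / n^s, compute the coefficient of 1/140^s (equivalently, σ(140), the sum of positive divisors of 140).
σ(140) = 336

In the product (Σ m^0/m^s)(Σ k / k^s) = Σ (Σ_{d | n} d) / n^s, the coefficient of 1/n^s is σ(n) = Σ_{d | n} d. For n = 140, divisors are [1, 2, 4, 5, 7, 10, 14, 20, 28, 35, 70, 140]; summing: σ(140) = 336.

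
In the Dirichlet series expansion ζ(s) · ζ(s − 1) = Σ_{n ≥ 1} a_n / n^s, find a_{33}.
σ(33) = 48

In the product (Σ m^0/m^s)(Σ k / k^s) = Σ (Σ_{d | n} d) / n^s, the coefficient of 1/n^s is σ(n) = Σ_{d | n} d. For n = 33, divisors are [1, 3, 11, 33]; summing: σ(33) = 48.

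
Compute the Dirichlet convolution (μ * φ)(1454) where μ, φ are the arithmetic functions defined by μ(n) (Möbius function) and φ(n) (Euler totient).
(μ * φ)(1454) = 0

Divisors of 1454: [1, 2, 727, 1454]. For each d | 1454:
  d = 1: μ(1) · φ(1454/1) = 1 · 726 = 726
  d = 2: μ(2) · φ(1454/2) = -1 · 726 = -726
  d = 727: μ(727) · φ(1454/727) = -1 · 1 = -1
  d = 1454: μ(1454) · φ(1454/1454) = 1 · 1 = 1
Summing: (μ * φ)(1454) = 726 + -726 + -1 + 1 = 0.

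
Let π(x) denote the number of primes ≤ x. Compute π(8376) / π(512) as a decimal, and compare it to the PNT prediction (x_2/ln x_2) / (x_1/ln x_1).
π(8376)/π(512) = 1048/97 ≈ 10.8041;  PNT prediction ≈ 11.2979.

π(512) = 97 and π(8376) = 1048, so π(8376)/π(512) ≈ 10.8041. The PNT-predicted ratio is (8376/ln(8376)) / (512/ln(512)) ≈ 11.2979. The two agree to within a few percent, as expected.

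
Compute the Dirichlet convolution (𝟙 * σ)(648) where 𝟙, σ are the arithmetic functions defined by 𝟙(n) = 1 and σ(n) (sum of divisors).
(𝟙 * σ)(648) = 4654

Divisors of 648: [1, 2, 3, 4, 6, 8, 9, 12, 18, 24, 27, 36, 54, 72, 81, 108, 162, 216, 324, 648]. For each d | 648:
  d = 1: 𝟙(1) · σ(648/1) = 1 · 1815 = 1815
  d = 2: 𝟙(2) · σ(648/2) = 1 · 847 = 847
  d = 3: 𝟙(3) · σ(648/3) = 1 · 600 = 600
  d = 4: 𝟙(4) · σ(648/4) = 1 · 363 = 363
  d = 6: 𝟙(6) · σ(648/6) = 1 · 280 = 280
  d = 8: 𝟙(8) · σ(648/8) = 1 · 121 = 121
  d = 9: 𝟙(9) · σ(648/9) = 1 · 195 = 195
  d = 12: 𝟙(12) · σ(648/12) = 1 · 120 = 120
  d = 18: 𝟙(18) · σ(648/18) = 1 · 91 = 91
  d = 24: 𝟙(24) · σ(648/24) = 1 · 40 = 40
  d = 27: 𝟙(27) · σ(648/27) = 1 · 60 = 60
  d = 36: 𝟙(36) · σ(648/36) = 1 · 39 = 39
  d = 54: 𝟙(54) · σ(648/54) = 1 · 28 = 28
  d = 72: 𝟙(72) · σ(648/72) = 1 · 13 = 13
  d = 81: 𝟙(81) · σ(648/81) = 1 · 15 = 15
  d = 108: 𝟙(108) · σ(648/108) = 1 · 12 = 12
  d = 162: 𝟙(162) · σ(648/162) = 1 · 7 = 7
  d = 216: 𝟙(216) · σ(648/216) = 1 · 4 = 4
  d = 324: 𝟙(324) · σ(648/324) = 1 · 3 = 3
  d = 648: 𝟙(648) · σ(648/648) = 1 · 1 = 1
Summing: (𝟙 * σ)(648) = 1815 + 847 + 600 + 363 + 280 + 121 + 195 + 120 + 91 + 40 + 60 + 39 + 28 + 13 + 15 + 12 + 7 + 4 + 3 + 1 = 4654.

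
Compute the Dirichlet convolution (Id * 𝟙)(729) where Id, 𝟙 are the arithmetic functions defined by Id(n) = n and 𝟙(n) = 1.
(Id * 𝟙)(729) = 1093

Divisors of 729: [1, 3, 9, 27, 81, 243, 729]. For each d | 729:
  d = 1: Id(1) · 𝟙(729/1) = 1 · 1 = 1
  d = 3: Id(3) · 𝟙(729/3) = 3 · 1 = 3
  d = 9: Id(9) · 𝟙(729/9) = 9 · 1 = 9
  d = 27: Id(27) · 𝟙(729/27) = 27 · 1 = 27
  d = 81: Id(81) · 𝟙(729/81) = 81 · 1 = 81
  d = 243: Id(243) · 𝟙(729/243) = 243 · 1 = 243
  d = 729: Id(729) · 𝟙(729/729) = 729 · 1 = 729
Summing: (Id * 𝟙)(729) = 1 + 3 + 9 + 27 + 81 + 243 + 729 = 1093.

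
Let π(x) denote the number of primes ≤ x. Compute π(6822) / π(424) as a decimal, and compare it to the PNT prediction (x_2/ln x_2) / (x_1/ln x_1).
π(6822)/π(424) = 876/82 ≈ 10.6829;  PNT prediction ≈ 11.0262.

π(424) = 82 and π(6822) = 876, so π(6822)/π(424) ≈ 10.6829. The PNT-predicted ratio is (6822/ln(6822)) / (424/ln(424)) ≈ 11.0262. The two agree to within a few percent, as expected.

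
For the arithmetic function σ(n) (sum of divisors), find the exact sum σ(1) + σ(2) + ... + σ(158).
Σ_{n ≤ 158} σ(n) = 20560

Compute σ(n) for each 1 ≤ n ≤ 158: σ(1) = 1, σ(2) = 3, σ(3) = 4, σ(4) = 7, σ(5) = 6, σ(6) = 12, σ(7) = 8, σ(8) = 15, σ(9) = 13, σ(10) = 18, σ(11) = 12, σ(12) = 28, σ(13) = 14, σ(14) = 24, σ(15) = 24, σ(16) = 31, σ(17) = 18, σ(18) = 39, σ(19) = 20, σ(20) = 42, σ(21) = 32, σ(22) = 36, σ(23) = 24, σ(24) = 60, σ(25) = 31, σ(26) = 42, σ(27) = 40, σ(28) = 56, σ(29) = 30, σ(30) = 72, σ(31) = 32, σ(32) = 63, σ(33) = 48, σ(34) = 54, σ(35) = 48, σ(36) = 91, σ(37) = 38, σ(38) = 60, σ(39) = 56, σ(40) = 90, σ(41) = 42, σ(42) = 96, σ(43) = 44, σ(44) = 84, σ(45) = 78, σ(46) = 72, σ(47) = 48, σ(48) = 124, σ(49) = 57, σ(50) = 93, σ(51) = 72, σ(52) = 98, σ(53) = 54, σ(54) = 120, σ(55) = 72, σ(56) = 120, σ(57) = 80, σ(58) = 90, σ(59) = 60, σ(60) = 168, σ(61) = 62, σ(62) = 96, σ(63) = 104, σ(64) = 127, σ(65) = 84, σ(66) = 144, σ(67) = 68, σ(68) = 126, σ(69) = 96, σ(70) = 144, σ(71) = 72, σ(72) = 195, σ(73) = 74, σ(74) = 114, σ(75) = 124, σ(76) = 140, σ(77) = 96, σ(78) = 168, σ(79) = 80, σ(80) = 186, σ(81) = 121, σ(82) = 126, σ(83) = 84, σ(84) = 224, σ(85) = 108, σ(86) = 132, σ(87) = 120, σ(88) = 180, σ(89) = 90, σ(90) = 234, σ(91) = 112, σ(92) = 168, σ(93) = 128, σ(94) = 144, σ(95) = 120, σ(96) = 252, σ(97) = 98, σ(98) = 171, σ(99) = 156, σ(100) = 217, σ(101) = 102, σ(102) = 216, σ(103) = 104, σ(104) = 210, σ(105) = 192, σ(106) = 162, σ(107) = 108, σ(108) = 280, σ(109) = 110, σ(110) = 216, σ(111) = 152, σ(112) = 248, σ(113) = 114, σ(114) = 240, σ(115) = 144, σ(116) = 210, σ(117) = 182, σ(118) = 180, σ(119) = 144, σ(120) = 360, σ(121) = 133, σ(122) = 186, σ(123) = 168, σ(124) = 224, σ(125) = 156, σ(126) = 312, σ(127) = 128, σ(128) = 255, σ(129) = 176, σ(130) = 252, σ(131) = 132, σ(132) = 336, σ(133) = 160, σ(134) = 204, σ(135) = 240, σ(136) = 270, σ(137) = 138, σ(138) = 288, σ(139) = 140, σ(140) = 336, σ(141) = 192, σ(142) = 216, σ(143) = 168, σ(144) = 403, σ(145) = 180, σ(146) = 222, σ(147) = 228, σ(148) = 266, σ(149) = 150, σ(150) = 372, σ(151) = 152, σ(152) = 300, σ(153) = 234, σ(154) = 288, σ(155) = 192, σ(156) = 392, σ(157) = 158, σ(158) = 240. Summing all 158 values: 20560. (Average order: Σ_{n ≤ x} σ(n) ~ (π²/12) x². For x = 158, (π²/12)·158² ≈ 20532.07.)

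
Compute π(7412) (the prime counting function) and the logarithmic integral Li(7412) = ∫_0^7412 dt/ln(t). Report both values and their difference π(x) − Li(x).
π(7412) = 940;  Li(7412) ≈ 960.71;  π(x) − Li(x) ≈ -20.71.

Direct count of primes ≤ 7412 gives π(7412) = 940. Numerical evaluation of the logarithmic integral gives Li(7412) ≈ 960.71. The difference π(x) − Li(x) ≈ -20.71 is typically negative for small/moderate x (Li(x) overestimates), though Littlewood's theorem shows this sign changes infinitely often.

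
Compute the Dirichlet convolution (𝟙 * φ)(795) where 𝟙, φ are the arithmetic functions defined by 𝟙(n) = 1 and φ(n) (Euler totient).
(𝟙 * φ)(795) = 795

Divisors of 795: [1, 3, 5, 15, 53, 159, 265, 795]. For each d | 795:
  d = 1: 𝟙(1) · φ(795/1) = 1 · 416 = 416
  d = 3: 𝟙(3) · φ(795/3) = 1 · 208 = 208
  d = 5: 𝟙(5) · φ(795/5) = 1 · 104 = 104
  d = 15: 𝟙(15) · φ(795/15) = 1 · 52 = 52
  d = 53: 𝟙(53) · φ(795/53) = 1 · 8 = 8
  d = 159: 𝟙(159) · φ(795/159) = 1 · 4 = 4
  d = 265: 𝟙(265) · φ(795/265) = 1 · 2 = 2
  d = 795: 𝟙(795) · φ(795/795) = 1 · 1 = 1
Summing: (𝟙 * φ)(795) = 416 + 208 + 104 + 52 + 8 + 4 + 2 + 1 = 795.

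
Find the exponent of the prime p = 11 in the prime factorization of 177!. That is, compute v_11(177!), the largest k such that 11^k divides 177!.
v_11(177!) = 17

Legendre's formula: v_p(n!) = Σ_{k ≥ 1} ⌊n / p^k⌋. For p = 11, n = 177, the terms are:
  ⌊177/11^1⌋ = ⌊177/11⌋ = 16
  ⌊177/11^2⌋ = ⌊177/121⌋ = 1
(the next term ⌊177/11^3⌋ = 0, terminating the sum). Summing: v_11(177!) = 16 + 1 = 17.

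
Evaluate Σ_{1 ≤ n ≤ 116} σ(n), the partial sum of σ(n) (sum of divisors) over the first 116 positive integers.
Σ_{n ≤ 116} σ(n) = 11107

Compute σ(n) for each 1 ≤ n ≤ 116: σ(1) = 1, σ(2) = 3, σ(3) = 4, σ(4) = 7, σ(5) = 6, σ(6) = 12, σ(7) = 8, σ(8) = 15, σ(9) = 13, σ(10) = 18, σ(11) = 12, σ(12) = 28, σ(13) = 14, σ(14) = 24, σ(15) = 24, σ(16) = 31, σ(17) = 18, σ(18) = 39, σ(19) = 20, σ(20) = 42, σ(21) = 32, σ(22) = 36, σ(23) = 24, σ(24) = 60, σ(25) = 31, σ(26) = 42, σ(27) = 40, σ(28) = 56, σ(29) = 30, σ(30) = 72, σ(31) = 32, σ(32) = 63, σ(33) = 48, σ(34) = 54, σ(35) = 48, σ(36) = 91, σ(37) = 38, σ(38) = 60, σ(39) = 56, σ(40) = 90, σ(41) = 42, σ(42) = 96, σ(43) = 44, σ(44) = 84, σ(45) = 78, σ(46) = 72, σ(47) = 48, σ(48) = 124, σ(49) = 57, σ(50) = 93, σ(51) = 72, σ(52) = 98, σ(53) = 54, σ(54) = 120, σ(55) = 72, σ(56) = 120, σ(57) = 80, σ(58) = 90, σ(59) = 60, σ(60) = 168, σ(61) = 62, σ(62) = 96, σ(63) = 104, σ(64) = 127, σ(65) = 84, σ(66) = 144, σ(67) = 68, σ(68) = 126, σ(69) = 96, σ(70) = 144, σ(71) = 72, σ(72) = 195, σ(73) = 74, σ(74) = 114, σ(75) = 124, σ(76) = 140, σ(77) = 96, σ(78) = 168, σ(79) = 80, σ(80) = 186, σ(81) = 121, σ(82) = 126, σ(83) = 84, σ(84) = 224, σ(85) = 108, σ(86) = 132, σ(87) = 120, σ(88) = 180, σ(89) = 90, σ(90) = 234, σ(91) = 112, σ(92) = 168, σ(93) = 128, σ(94) = 144, σ(95) = 120, σ(96) = 252, σ(97) = 98, σ(98) = 171, σ(99) = 156, σ(100) = 217, σ(101) = 102, σ(102) = 216, σ(103) = 104, σ(104) = 210, σ(105) = 192, σ(106) = 162, σ(107) = 108, σ(108) = 280, σ(109) = 110, σ(110) = 216, σ(111) = 152, σ(112) = 248, σ(113) = 114, σ(114) = 240, σ(115) = 144, σ(116) = 210. Summing all 116 values: 11107. (Average order: Σ_{n ≤ x} σ(n) ~ (π²/12) x². For x = 116, (π²/12)·116² ≈ 11067.12.)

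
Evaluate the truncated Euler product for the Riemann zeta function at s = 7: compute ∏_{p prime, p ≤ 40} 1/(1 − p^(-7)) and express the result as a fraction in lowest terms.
∏ = 390612576496222063474132638651406606464249171649995563732972174614898335928125/387378248056510136247638717957281013418108703654497719879651674737546587052032

The primes p ≤ 40 are [2, 3, 5, 7, 11, 13, 17, 19, 23, 29, 31, 37]. For each prime, (1 − 1/p^7)^(-1) = p^7 / (p^7 − 1). The product is (1 − 1/2^7)^(-1), (1 − 1/3^7)^(-1), (1 − 1/5^7)^(-1), (1 − 1/7^7)^(-1), (1 − 1/11^7)^(-1), (1 − 1/13^7)^(-1), (1 − 1/17^7)^(-1), (1 − 1/19^7)^(-1), (1 − 1/23^7)^(-1), (1 − 1/29^7)^(-1), (1 − 1/31^7)^(-1), (1 − 1/37^7)^(-1) = ∏ p^7 / (p^7 − 1) = 390612576496222063474132638651406606464249171649995563732972174614898335928125/387378248056510136247638717957281013418108703654497719879651674737546587052032.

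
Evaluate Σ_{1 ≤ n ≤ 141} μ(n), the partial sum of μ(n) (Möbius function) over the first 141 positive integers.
Σ_{n ≤ 141} μ(n) = -3

Compute μ(n) for each 1 ≤ n ≤ 141: μ(1) = 1, μ(2) = -1, μ(3) = -1, μ(4) = 0, μ(5) = -1, μ(6) = 1, μ(7) = -1, μ(8) = 0, μ(9) = 0, μ(10) = 1, μ(11) = -1, μ(12) = 0, μ(13) = -1, μ(14) = 1, μ(15) = 1, μ(16) = 0, μ(17) = -1, μ(18) = 0, μ(19) = -1, μ(20) = 0, μ(21) = 1, μ(22) = 1, μ(23) = -1, μ(24) = 0, μ(25) = 0, μ(26) = 1, μ(27) = 0, μ(28) = 0, μ(29) = -1, μ(30) = -1, μ(31) = -1, μ(32) = 0, μ(33) = 1, μ(34) = 1, μ(35) = 1, μ(36) = 0, μ(37) = -1, μ(38) = 1, μ(39) = 1, μ(40) = 0, μ(41) = -1, μ(42) = -1, μ(43) = -1, μ(44) = 0, μ(45) = 0, μ(46) = 1, μ(47) = -1, μ(48) = 0, μ(49) = 0, μ(50) = 0, μ(51) = 1, μ(52) = 0, μ(53) = -1, μ(54) = 0, μ(55) = 1, μ(56) = 0, μ(57) = 1, μ(58) = 1, μ(59) = -1, μ(60) = 0, μ(61) = -1, μ(62) = 1, μ(63) = 0, μ(64) = 0, μ(65) = 1, μ(66) = -1, μ(67) = -1, μ(68) = 0, μ(69) = 1, μ(70) = -1, μ(71) = -1, μ(72) = 0, μ(73) = -1, μ(74) = 1, μ(75) = 0, μ(76) = 0, μ(77) = 1, μ(78) = -1, μ(79) = -1, μ(80) = 0, μ(81) = 0, μ(82) = 1, μ(83) = -1, μ(84) = 0, μ(85) = 1, μ(86) = 1, μ(87) = 1, μ(88) = 0, μ(89) = -1, μ(90) = 0, μ(91) = 1, μ(92) = 0, μ(93) = 1, μ(94) = 1, μ(95) = 1, μ(96) = 0, μ(97) = -1, μ(98) = 0, μ(99) = 0, μ(100) = 0, μ(101) = -1, μ(102) = -1, μ(103) = -1, μ(104) = 0, μ(105) = -1, μ(106) = 1, μ(107) = -1, μ(108) = 0, μ(109) = -1, μ(110) = -1, μ(111) = 1, μ(112) = 0, μ(113) = -1, μ(114) = -1, μ(115) = 1, μ(116) = 0, μ(117) = 0, μ(118) = 1, μ(119) = 1, μ(120) = 0, μ(121) = 0, μ(122) = 1, μ(123) = 1, μ(124) = 0, μ(125) = 0, μ(126) = 0, μ(127) = -1, μ(128) = 0, μ(129) = 1, μ(130) = -1, μ(131) = -1, μ(132) = 0, μ(133) = 1, μ(134) = 1, μ(135) = 0, μ(136) = 0, μ(137) = -1, μ(138) = -1, μ(139) = -1, μ(140) = 0, μ(141) = 1. Summing all 141 values: -3. (Mertens function M(x) = Σ_{n ≤ x} μ(n); on average M(x) should be small (PNT ⟺ M(x) = o(x)).)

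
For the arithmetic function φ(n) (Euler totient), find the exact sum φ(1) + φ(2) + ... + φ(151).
Σ_{n ≤ 151} φ(n) = 7008

Compute φ(n) for each 1 ≤ n ≤ 151: φ(1) = 1, φ(2) = 1, φ(3) = 2, φ(4) = 2, φ(5) = 4, φ(6) = 2, φ(7) = 6, φ(8) = 4, φ(9) = 6, φ(10) = 4, φ(11) = 10, φ(12) = 4, φ(13) = 12, φ(14) = 6, φ(15) = 8, φ(16) = 8, φ(17) = 16, φ(18) = 6, φ(19) = 18, φ(20) = 8, φ(21) = 12, φ(22) = 10, φ(23) = 22, φ(24) = 8, φ(25) = 20, φ(26) = 12, φ(27) = 18, φ(28) = 12, φ(29) = 28, φ(30) = 8, φ(31) = 30, φ(32) = 16, φ(33) = 20, φ(34) = 16, φ(35) = 24, φ(36) = 12, φ(37) = 36, φ(38) = 18, φ(39) = 24, φ(40) = 16, φ(41) = 40, φ(42) = 12, φ(43) = 42, φ(44) = 20, φ(45) = 24, φ(46) = 22, φ(47) = 46, φ(48) = 16, φ(49) = 42, φ(50) = 20, φ(51) = 32, φ(52) = 24, φ(53) = 52, φ(54) = 18, φ(55) = 40, φ(56) = 24, φ(57) = 36, φ(58) = 28, φ(59) = 58, φ(60) = 16, φ(61) = 60, φ(62) = 30, φ(63) = 36, φ(64) = 32, φ(65) = 48, φ(66) = 20, φ(67) = 66, φ(68) = 32, φ(69) = 44, φ(70) = 24, φ(71) = 70, φ(72) = 24, φ(73) = 72, φ(74) = 36, φ(75) = 40, φ(76) = 36, φ(77) = 60, φ(78) = 24, φ(79) = 78, φ(80) = 32, φ(81) = 54, φ(82) = 40, φ(83) = 82, φ(84) = 24, φ(85) = 64, φ(86) = 42, φ(87) = 56, φ(88) = 40, φ(89) = 88, φ(90) = 24, φ(91) = 72, φ(92) = 44, φ(93) = 60, φ(94) = 46, φ(95) = 72, φ(96) = 32, φ(97) = 96, φ(98) = 42, φ(99) = 60, φ(100) = 40, φ(101) = 100, φ(102) = 32, φ(103) = 102, φ(104) = 48, φ(105) = 48, φ(106) = 52, φ(107) = 106, φ(108) = 36, φ(109) = 108, φ(110) = 40, φ(111) = 72, φ(112) = 48, φ(113) = 112, φ(114) = 36, φ(115) = 88, φ(116) = 56, φ(117) = 72, φ(118) = 58, φ(119) = 96, φ(120) = 32, φ(121) = 110, φ(122) = 60, φ(123) = 80, φ(124) = 60, φ(125) = 100, φ(126) = 36, φ(127) = 126, φ(128) = 64, φ(129) = 84, φ(130) = 48, φ(131) = 130, φ(132) = 40, φ(133) = 108, φ(134) = 66, φ(135) = 72, φ(136) = 64, φ(137) = 136, φ(138) = 44, φ(139) = 138, φ(140) = 48, φ(141) = 92, φ(142) = 70, φ(143) = 120, φ(144) = 48, φ(145) = 112, φ(146) = 72, φ(147) = 84, φ(148) = 72, φ(149) = 148, φ(150) = 40, φ(151) = 150. Summing all 151 values: 7008. (Average order: Σ_{n ≤ x} φ(n) ~ (3/π²) x². For x = 151, (3/π²)·151² ≈ 6930.67.)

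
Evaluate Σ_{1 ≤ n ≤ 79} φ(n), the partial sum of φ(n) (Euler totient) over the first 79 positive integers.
Σ_{n ≤ 79} φ(n) = 1934

Compute φ(n) for each 1 ≤ n ≤ 79: φ(1) = 1, φ(2) = 1, φ(3) = 2, φ(4) = 2, φ(5) = 4, φ(6) = 2, φ(7) = 6, φ(8) = 4, φ(9) = 6, φ(10) = 4, φ(11) = 10, φ(12) = 4, φ(13) = 12, φ(14) = 6, φ(15) = 8, φ(16) = 8, φ(17) = 16, φ(18) = 6, φ(19) = 18, φ(20) = 8, φ(21) = 12, φ(22) = 10, φ(23) = 22, φ(24) = 8, φ(25) = 20, φ(26) = 12, φ(27) = 18, φ(28) = 12, φ(29) = 28, φ(30) = 8, φ(31) = 30, φ(32) = 16, φ(33) = 20, φ(34) = 16, φ(35) = 24, φ(36) = 12, φ(37) = 36, φ(38) = 18, φ(39) = 24, φ(40) = 16, φ(41) = 40, φ(42) = 12, φ(43) = 42, φ(44) = 20, φ(45) = 24, φ(46) = 22, φ(47) = 46, φ(48) = 16, φ(49) = 42, φ(50) = 20, φ(51) = 32, φ(52) = 24, φ(53) = 52, φ(54) = 18, φ(55) = 40, φ(56) = 24, φ(57) = 36, φ(58) = 28, φ(59) = 58, φ(60) = 16, φ(61) = 60, φ(62) = 30, φ(63) = 36, φ(64) = 32, φ(65) = 48, φ(66) = 20, φ(67) = 66, φ(68) = 32, φ(69) = 44, φ(70) = 24, φ(71) = 70, φ(72) = 24, φ(73) = 72, φ(74) = 36, φ(75) = 40, φ(76) = 36, φ(77) = 60, φ(78) = 24, φ(79) = 78. Summing all 79 values: 1934. (Average order: Σ_{n ≤ x} φ(n) ~ (3/π²) x². For x = 79, (3/π²)·79² ≈ 1897.04.)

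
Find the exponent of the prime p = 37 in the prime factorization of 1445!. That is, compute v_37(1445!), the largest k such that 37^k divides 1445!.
v_37(1445!) = 40

Legendre's formula: v_p(n!) = Σ_{k ≥ 1} ⌊n / p^k⌋. For p = 37, n = 1445, the terms are:
  ⌊1445/37^1⌋ = ⌊1445/37⌋ = 39
  ⌊1445/37^2⌋ = ⌊1445/1369⌋ = 1
(the next term ⌊1445/37^3⌋ = 0, terminating the sum). Summing: v_37(1445!) = 39 + 1 = 40.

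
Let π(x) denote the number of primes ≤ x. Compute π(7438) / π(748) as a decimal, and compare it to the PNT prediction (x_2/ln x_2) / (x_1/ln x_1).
π(7438)/π(748) = 942/132 ≈ 7.1364;  PNT prediction ≈ 7.3816.

π(748) = 132 and π(7438) = 942, so π(7438)/π(748) ≈ 7.1364. The PNT-predicted ratio is (7438/ln(7438)) / (748/ln(748)) ≈ 7.3816. The two agree to within a few percent, as expected.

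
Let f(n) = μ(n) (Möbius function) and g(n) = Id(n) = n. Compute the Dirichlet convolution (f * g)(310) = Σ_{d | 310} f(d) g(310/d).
(μ * Id)(310) = 120

Divisors of 310: [1, 2, 5, 10, 31, 62, 155, 310]. For each d | 310:
  d = 1: μ(1) · Id(310/1) = 1 · 310 = 310
  d = 2: μ(2) · Id(310/2) = -1 · 155 = -155
  d = 5: μ(5) · Id(310/5) = -1 · 62 = -62
  d = 10: μ(10) · Id(310/10) = 1 · 31 = 31
  d = 31: μ(31) · Id(310/31) = -1 · 10 = -10
  d = 62: μ(62) · Id(310/62) = 1 · 5 = 5
  d = 155: μ(155) · Id(310/155) = 1 · 2 = 2
  d = 310: μ(310) · Id(310/310) = -1 · 1 = -1
Summing: (μ * Id)(310) = 310 + -155 + -62 + 31 + -10 + 5 + 2 + -1 = 120.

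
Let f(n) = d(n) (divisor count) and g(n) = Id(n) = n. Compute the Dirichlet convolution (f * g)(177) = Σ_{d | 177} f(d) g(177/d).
(d * Id)(177) = 305

Divisors of 177: [1, 3, 59, 177]. For each d | 177:
  d = 1: d(1) · Id(177/1) = 1 · 177 = 177
  d = 3: d(3) · Id(177/3) = 2 · 59 = 118
  d = 59: d(59) · Id(177/59) = 2 · 3 = 6
  d = 177: d(177) · Id(177/177) = 4 · 1 = 4
Summing: (d * Id)(177) = 177 + 118 + 6 + 4 = 305.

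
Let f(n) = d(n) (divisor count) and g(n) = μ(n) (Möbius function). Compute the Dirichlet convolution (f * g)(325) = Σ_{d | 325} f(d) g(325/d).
(d * μ)(325) = 1

Divisors of 325: [1, 5, 13, 25, 65, 325]. For each d | 325:
  d = 1: d(1) · μ(325/1) = 1 · 0 = 0
  d = 5: d(5) · μ(325/5) = 2 · 1 = 2
  d = 13: d(13) · μ(325/13) = 2 · 0 = 0
  d = 25: d(25) · μ(325/25) = 3 · -1 = -3
  d = 65: d(65) · μ(325/65) = 4 · -1 = -4
  d = 325: d(325) · μ(325/325) = 6 · 1 = 6
Summing: (d * μ)(325) = 0 + 2 + 0 + -3 + -4 + 6 = 1.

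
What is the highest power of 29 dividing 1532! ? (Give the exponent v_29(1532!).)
v_29(1532!) = 53

Legendre's formula: v_p(n!) = Σ_{k ≥ 1} ⌊n / p^k⌋. For p = 29, n = 1532, the terms are:
  ⌊1532/29^1⌋ = ⌊1532/29⌋ = 52
  ⌊1532/29^2⌋ = ⌊1532/841⌋ = 1
(the next term ⌊1532/29^3⌋ = 0, terminating the sum). Summing: v_29(1532!) = 52 + 1 = 53.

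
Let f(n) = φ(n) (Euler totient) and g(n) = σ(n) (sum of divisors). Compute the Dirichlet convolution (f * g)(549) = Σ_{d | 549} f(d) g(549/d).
(φ * σ)(549) = 3294

Divisors of 549: [1, 3, 9, 61, 183, 549]. For each d | 549:
  d = 1: φ(1) · σ(549/1) = 1 · 806 = 806
  d = 3: φ(3) · σ(549/3) = 2 · 248 = 496
  d = 9: φ(9) · σ(549/9) = 6 · 62 = 372
  d = 61: φ(61) · σ(549/61) = 60 · 13 = 780
  d = 183: φ(183) · σ(549/183) = 120 · 4 = 480
  d = 549: φ(549) · σ(549/549) = 360 · 1 = 360
Summing: (φ * σ)(549) = 806 + 496 + 372 + 780 + 480 + 360 = 3294.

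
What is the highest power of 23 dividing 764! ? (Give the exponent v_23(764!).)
v_23(764!) = 34

Legendre's formula: v_p(n!) = Σ_{k ≥ 1} ⌊n / p^k⌋. For p = 23, n = 764, the terms are:
  ⌊764/23^1⌋ = ⌊764/23⌋ = 33
  ⌊764/23^2⌋ = ⌊764/529⌋ = 1
(the next term ⌊764/23^3⌋ = 0, terminating the sum). Summing: v_23(764!) = 33 + 1 = 34.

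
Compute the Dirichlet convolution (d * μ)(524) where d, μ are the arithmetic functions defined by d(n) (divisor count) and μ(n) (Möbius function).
(d * μ)(524) = 1

Divisors of 524: [1, 2, 4, 131, 262, 524]. For each d | 524:
  d = 1: d(1) · μ(524/1) = 1 · 0 = 0
  d = 2: d(2) · μ(524/2) = 2 · 1 = 2
  d = 4: d(4) · μ(524/4) = 3 · -1 = -3
  d = 131: d(131) · μ(524/131) = 2 · 0 = 0
  d = 262: d(262) · μ(524/262) = 4 · -1 = -4
  d = 524: d(524) · μ(524/524) = 6 · 1 = 6
Summing: (d * μ)(524) = 0 + 2 + -3 + 0 + -4 + 6 = 1.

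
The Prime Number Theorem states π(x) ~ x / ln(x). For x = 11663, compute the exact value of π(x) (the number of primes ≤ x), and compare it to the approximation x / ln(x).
π(11663) = 1400;  x/ln(x) ≈ 1245.49;  relative error ≈ 11.04%.

Directly count primes up to 11663: π(11663) = 1400. The PNT approximation gives 11663/ln(11663) ≈ 11663/9.36418 ≈ 1245.49. Relative error (π(x) − x/ln(x)) / π(x) ≈ 11.04%; the approximation is known to undercount slightly (Li(x) is a better estimate).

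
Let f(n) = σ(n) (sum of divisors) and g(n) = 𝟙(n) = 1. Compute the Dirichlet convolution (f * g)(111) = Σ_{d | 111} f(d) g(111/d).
(σ * 𝟙)(111) = 195

Divisors of 111: [1, 3, 37, 111]. For each d | 111:
  d = 1: σ(1) · 𝟙(111/1) = 1 · 1 = 1
  d = 3: σ(3) · 𝟙(111/3) = 4 · 1 = 4
  d = 37: σ(37) · 𝟙(111/37) = 38 · 1 = 38
  d = 111: σ(111) · 𝟙(111/111) = 152 · 1 = 152
Summing: (σ * 𝟙)(111) = 1 + 4 + 38 + 152 = 195.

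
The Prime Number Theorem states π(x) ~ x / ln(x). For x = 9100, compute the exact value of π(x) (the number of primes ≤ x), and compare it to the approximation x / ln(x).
π(9100) = 1128;  x/ln(x) ≈ 998.24;  relative error ≈ 11.50%.

Directly count primes up to 9100: π(9100) = 1128. The PNT approximation gives 9100/ln(9100) ≈ 9100/9.11603 ≈ 998.24. Relative error (π(x) − x/ln(x)) / π(x) ≈ 11.50%; the approximation is known to undercount slightly (Li(x) is a better estimate).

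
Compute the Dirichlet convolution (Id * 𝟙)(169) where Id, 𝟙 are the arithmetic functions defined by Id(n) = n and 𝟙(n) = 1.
(Id * 𝟙)(169) = 183

Divisors of 169: [1, 13, 169]. For each d | 169:
  d = 1: Id(1) · 𝟙(169/1) = 1 · 1 = 1
  d = 13: Id(13) · 𝟙(169/13) = 13 · 1 = 13
  d = 169: Id(169) · 𝟙(169/169) = 169 · 1 = 169
Summing: (Id * 𝟙)(169) = 1 + 13 + 169 = 183.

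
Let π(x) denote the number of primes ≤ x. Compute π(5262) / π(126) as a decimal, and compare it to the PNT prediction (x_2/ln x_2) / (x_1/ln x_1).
π(5262)/π(126) = 698/30 ≈ 23.2667;  PNT prediction ≈ 23.5721.

π(126) = 30 and π(5262) = 698, so π(5262)/π(126) ≈ 23.2667. The PNT-predicted ratio is (5262/ln(5262)) / (126/ln(126)) ≈ 23.5721. The two agree to within a few percent, as expected.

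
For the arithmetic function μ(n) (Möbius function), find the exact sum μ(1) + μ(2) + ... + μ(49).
Σ_{n ≤ 49} μ(n) = -3

Compute μ(n) for each 1 ≤ n ≤ 49: μ(1) = 1, μ(2) = -1, μ(3) = -1, μ(4) = 0, μ(5) = -1, μ(6) = 1, μ(7) = -1, μ(8) = 0, μ(9) = 0, μ(10) = 1, μ(11) = -1, μ(12) = 0, μ(13) = -1, μ(14) = 1, μ(15) = 1, μ(16) = 0, μ(17) = -1, μ(18) = 0, μ(19) = -1, μ(20) = 0, μ(21) = 1, μ(22) = 1, μ(23) = -1, μ(24) = 0, μ(25) = 0, μ(26) = 1, μ(27) = 0, μ(28) = 0, μ(29) = -1, μ(30) = -1, μ(31) = -1, μ(32) = 0, μ(33) = 1, μ(34) = 1, μ(35) = 1, μ(36) = 0, μ(37) = -1, μ(38) = 1, μ(39) = 1, μ(40) = 0, μ(41) = -1, μ(42) = -1, μ(43) = -1, μ(44) = 0, μ(45) = 0, μ(46) = 1, μ(47) = -1, μ(48) = 0, μ(49) = 0. Summing all 49 values: -3. (Mertens function M(x) = Σ_{n ≤ x} μ(n); on average M(x) should be small (PNT ⟺ M(x) = o(x)).)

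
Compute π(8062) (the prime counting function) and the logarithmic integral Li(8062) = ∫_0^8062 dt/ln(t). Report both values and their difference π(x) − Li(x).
π(8062) = 1013;  Li(8062) ≈ 1033.31;  π(x) − Li(x) ≈ -20.31.

Direct count of primes ≤ 8062 gives π(8062) = 1013. Numerical evaluation of the logarithmic integral gives Li(8062) ≈ 1033.31. The difference π(x) − Li(x) ≈ -20.31 is typically negative for small/moderate x (Li(x) overestimates), though Littlewood's theorem shows this sign changes infinitely often.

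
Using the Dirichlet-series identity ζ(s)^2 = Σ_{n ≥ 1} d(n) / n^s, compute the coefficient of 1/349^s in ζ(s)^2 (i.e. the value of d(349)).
d(349) = 2

ζ(s)^2 = (Σ 1/m^s)(Σ 1/k^s). The coefficient of 1/n^s in the product is the number of ordered pairs (m, k) with mk = n, which equals d(n). For n = 349, divisors are [1, 349], so d(349) = 2.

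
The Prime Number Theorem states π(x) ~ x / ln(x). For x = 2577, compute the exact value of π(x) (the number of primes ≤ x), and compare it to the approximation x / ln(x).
π(2577) = 375;  x/ln(x) ≈ 328.10;  relative error ≈ 12.51%.

Directly count primes up to 2577: π(2577) = 375. The PNT approximation gives 2577/ln(2577) ≈ 2577/7.85438 ≈ 328.10. Relative error (π(x) − x/ln(x)) / π(x) ≈ 12.51%; the approximation is known to undercount slightly (Li(x) is a better estimate).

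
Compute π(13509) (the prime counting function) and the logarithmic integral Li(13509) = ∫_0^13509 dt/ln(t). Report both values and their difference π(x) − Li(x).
π(13509) = 1600;  Li(13509) ≈ 1620.73;  π(x) − Li(x) ≈ -20.73.

Direct count of primes ≤ 13509 gives π(13509) = 1600. Numerical evaluation of the logarithmic integral gives Li(13509) ≈ 1620.73. The difference π(x) − Li(x) ≈ -20.73 is typically negative for small/moderate x (Li(x) overestimates), though Littlewood's theorem shows this sign changes infinitely often.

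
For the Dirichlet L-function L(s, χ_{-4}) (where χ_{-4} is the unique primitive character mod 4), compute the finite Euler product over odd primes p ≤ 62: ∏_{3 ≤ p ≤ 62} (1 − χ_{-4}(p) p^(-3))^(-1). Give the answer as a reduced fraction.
∏ = 126115667482028600084463789626710364805572778792731/130156894276470431285217911893722225289762827141120

The odd primes p ≤ 62 are [3, 5, 7, 11, 13, 17, 19, 23, 29, 31, 37, 41, 43, 47, 53, 59, 61]. For each, χ(p) = 1 if p ≡ 1 mod 4, χ(p) = −1 if p ≡ 3 mod 4. Taking (1 − χ(p)/p^3)^(-1) = p^3/(p^3 − χ(p)): (1 − (-1)/3^3)^(-1) · (1 − (1)/5^3)^(-1) · (1 − (-1)/7^3)^(-1) · (1 − (-1)/11^3)^(-1) · (1 − (1)/13^3)^(-1) · (1 − (1)/17^3)^(-1) · (1 − (-1)/19^3)^(-1) · (1 − (-1)/23^3)^(-1) · (1 − (1)/29^3)^(-1) · (1 − (-1)/31^3)^(-1) · (1 − (1)/37^3)^(-1) · (1 − (1)/41^3)^(-1) · (1 − (-1)/43^3)^(-1) · (1 − (-1)/47^3)^(-1) · (1 − (1)/53^3)^(-1) · (1 − (-1)/59^3)^(-1) · (1 − (1)/61^3)^(-1) = 126115667482028600084463789626710364805572778792731/130156894276470431285217911893722225289762827141120.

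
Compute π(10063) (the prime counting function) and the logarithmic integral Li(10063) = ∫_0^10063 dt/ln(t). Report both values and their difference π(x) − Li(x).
π(10063) = 1234;  Li(10063) ≈ 1252.98;  π(x) − Li(x) ≈ -18.98.

Direct count of primes ≤ 10063 gives π(10063) = 1234. Numerical evaluation of the logarithmic integral gives Li(10063) ≈ 1252.98. The difference π(x) − Li(x) ≈ -18.98 is typically negative for small/moderate x (Li(x) overestimates), though Littlewood's theorem shows this sign changes infinitely often.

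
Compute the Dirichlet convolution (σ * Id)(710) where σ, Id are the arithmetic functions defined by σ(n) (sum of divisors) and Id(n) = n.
(σ * Id)(710) = 7865

Divisors of 710: [1, 2, 5, 10, 71, 142, 355, 710]. For each d | 710:
  d = 1: σ(1) · Id(710/1) = 1 · 710 = 710
  d = 2: σ(2) · Id(710/2) = 3 · 355 = 1065
  d = 5: σ(5) · Id(710/5) = 6 · 142 = 852
  d = 10: σ(10) · Id(710/10) = 18 · 71 = 1278
  d = 71: σ(71) · Id(710/71) = 72 · 10 = 720
  d = 142: σ(142) · Id(710/142) = 216 · 5 = 1080
  d = 355: σ(355) · Id(710/355) = 432 · 2 = 864
  d = 710: σ(710) · Id(710/710) = 1296 · 1 = 1296
Summing: (σ * Id)(710) = 710 + 1065 + 852 + 1278 + 720 + 1080 + 864 + 1296 = 7865.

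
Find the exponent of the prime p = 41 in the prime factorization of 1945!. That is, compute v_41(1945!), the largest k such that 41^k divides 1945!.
v_41(1945!) = 48

Legendre's formula: v_p(n!) = Σ_{k ≥ 1} ⌊n / p^k⌋. For p = 41, n = 1945, the terms are:
  ⌊1945/41^1⌋ = ⌊1945/41⌋ = 47
  ⌊1945/41^2⌋ = ⌊1945/1681⌋ = 1
(the next term ⌊1945/41^3⌋ = 0, terminating the sum). Summing: v_41(1945!) = 47 + 1 = 48.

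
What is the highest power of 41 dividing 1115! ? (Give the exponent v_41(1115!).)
v_41(1115!) = 27

Legendre's formula: v_p(n!) = Σ_{k ≥ 1} ⌊n / p^k⌋. For p = 41, n = 1115, the terms are:
  ⌊1115/41^1⌋ = ⌊1115/41⌋ = 27
(the next term ⌊1115/41^2⌋ = 0, terminating the sum). Summing: v_41(1115!) = 27 = 27.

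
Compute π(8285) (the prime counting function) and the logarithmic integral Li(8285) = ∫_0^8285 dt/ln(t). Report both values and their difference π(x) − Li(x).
π(8285) = 1038;  Li(8285) ≈ 1058.07;  π(x) − Li(x) ≈ -20.07.

Direct count of primes ≤ 8285 gives π(8285) = 1038. Numerical evaluation of the logarithmic integral gives Li(8285) ≈ 1058.07. The difference π(x) − Li(x) ≈ -20.07 is typically negative for small/moderate x (Li(x) overestimates), though Littlewood's theorem shows this sign changes infinitely often.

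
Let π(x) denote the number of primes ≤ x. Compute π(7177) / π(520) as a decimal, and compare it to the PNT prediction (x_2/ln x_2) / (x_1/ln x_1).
π(7177)/π(520) = 917/97 ≈ 9.4536;  PNT prediction ≈ 9.7216.

π(520) = 97 and π(7177) = 917, so π(7177)/π(520) ≈ 9.4536. The PNT-predicted ratio is (7177/ln(7177)) / (520/ln(520)) ≈ 9.7216. The two agree to within a few percent, as expected.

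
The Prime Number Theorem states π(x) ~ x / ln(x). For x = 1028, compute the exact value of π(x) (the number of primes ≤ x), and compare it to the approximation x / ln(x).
π(1028) = 172;  x/ln(x) ≈ 148.23;  relative error ≈ 13.82%.

Directly count primes up to 1028: π(1028) = 172. The PNT approximation gives 1028/ln(1028) ≈ 1028/6.93537 ≈ 148.23. Relative error (π(x) − x/ln(x)) / π(x) ≈ 13.82%; the approximation is known to undercount slightly (Li(x) is a better estimate).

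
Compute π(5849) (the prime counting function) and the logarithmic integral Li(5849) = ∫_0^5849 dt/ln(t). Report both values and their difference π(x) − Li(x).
π(5849) = 768;  Li(5849) ≈ 783.03;  π(x) − Li(x) ≈ -15.03.

Direct count of primes ≤ 5849 gives π(5849) = 768. Numerical evaluation of the logarithmic integral gives Li(5849) ≈ 783.03. The difference π(x) − Li(x) ≈ -15.03 is typically negative for small/moderate x (Li(x) overestimates), though Littlewood's theorem shows this sign changes infinitely often.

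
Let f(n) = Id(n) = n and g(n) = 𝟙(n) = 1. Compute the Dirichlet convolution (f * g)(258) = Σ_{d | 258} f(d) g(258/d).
(Id * 𝟙)(258) = 528

Divisors of 258: [1, 2, 3, 6, 43, 86, 129, 258]. For each d | 258:
  d = 1: Id(1) · 𝟙(258/1) = 1 · 1 = 1
  d = 2: Id(2) · 𝟙(258/2) = 2 · 1 = 2
  d = 3: Id(3) · 𝟙(258/3) = 3 · 1 = 3
  d = 6: Id(6) · 𝟙(258/6) = 6 · 1 = 6
  d = 43: Id(43) · 𝟙(258/43) = 43 · 1 = 43
  d = 86: Id(86) · 𝟙(258/86) = 86 · 1 = 86
  d = 129: Id(129) · 𝟙(258/129) = 129 · 1 = 129
  d = 258: Id(258) · 𝟙(258/258) = 258 · 1 = 258
Summing: (Id * 𝟙)(258) = 1 + 2 + 3 + 6 + 43 + 86 + 129 + 258 = 528.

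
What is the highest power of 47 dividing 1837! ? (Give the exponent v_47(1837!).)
v_47(1837!) = 39

Legendre's formula: v_p(n!) = Σ_{k ≥ 1} ⌊n / p^k⌋. For p = 47, n = 1837, the terms are:
  ⌊1837/47^1⌋ = ⌊1837/47⌋ = 39
(the next term ⌊1837/47^2⌋ = 0, terminating the sum). Summing: v_47(1837!) = 39 = 39.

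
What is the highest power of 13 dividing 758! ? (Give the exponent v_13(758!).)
v_13(758!) = 62

Legendre's formula: v_p(n!) = Σ_{k ≥ 1} ⌊n / p^k⌋. For p = 13, n = 758, the terms are:
  ⌊758/13^1⌋ = ⌊758/13⌋ = 58
  ⌊758/13^2⌋ = ⌊758/169⌋ = 4
(the next term ⌊758/13^3⌋ = 0, terminating the sum). Summing: v_13(758!) = 58 + 4 = 62.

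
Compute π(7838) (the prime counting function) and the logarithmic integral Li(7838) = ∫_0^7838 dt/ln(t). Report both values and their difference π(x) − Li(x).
π(7838) = 990;  Li(7838) ≈ 1008.37;  π(x) − Li(x) ≈ -18.37.

Direct count of primes ≤ 7838 gives π(7838) = 990. Numerical evaluation of the logarithmic integral gives Li(7838) ≈ 1008.37. The difference π(x) − Li(x) ≈ -18.37 is typically negative for small/moderate x (Li(x) overestimates), though Littlewood's theorem shows this sign changes infinitely often.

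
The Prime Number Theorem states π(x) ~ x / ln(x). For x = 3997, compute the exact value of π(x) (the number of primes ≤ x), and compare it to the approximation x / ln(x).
π(3997) = 550;  x/ln(x) ≈ 481.96;  relative error ≈ 12.37%.

Directly count primes up to 3997: π(3997) = 550. The PNT approximation gives 3997/ln(3997) ≈ 3997/8.29330 ≈ 481.96. Relative error (π(x) − x/ln(x)) / π(x) ≈ 12.37%; the approximation is known to undercount slightly (Li(x) is a better estimate).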